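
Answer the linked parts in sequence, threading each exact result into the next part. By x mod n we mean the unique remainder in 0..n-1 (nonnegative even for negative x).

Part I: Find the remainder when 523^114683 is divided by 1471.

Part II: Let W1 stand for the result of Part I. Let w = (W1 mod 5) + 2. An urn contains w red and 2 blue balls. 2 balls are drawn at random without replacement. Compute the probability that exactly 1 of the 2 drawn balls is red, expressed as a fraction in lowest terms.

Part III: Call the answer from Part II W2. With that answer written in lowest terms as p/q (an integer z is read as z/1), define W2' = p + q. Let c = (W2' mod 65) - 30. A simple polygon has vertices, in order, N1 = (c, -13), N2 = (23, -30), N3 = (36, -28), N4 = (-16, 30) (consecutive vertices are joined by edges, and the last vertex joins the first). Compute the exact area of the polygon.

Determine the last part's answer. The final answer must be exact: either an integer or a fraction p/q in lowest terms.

1995/2

Part I: squarings mod 1471: 523^1=523, 523^2=1394, 523^4=45, 523^8=554, 523^16=948, 523^32=1394, 523^64=45, 523^128=554, 523^256=948, 523^512=1394, 523^1024=45, 523^2048=554, 523^4096=948, 523^8192=1394, 523^16384=45, 523^32768=554, 523^65536=948; 523^114683 = 523^1 * 523^2 * 523^8 * 523^16 * 523^32 * 523^64 * 523^128 * 523^256 * 523^512 * 523^1024 * 523^2048 * 523^4096 * 523^8192 * 523^32768 * 523^65536 = 917 (mod 1471); answer 917
Part II: W1 = 917; w = 4; total draws C(6,2) = 15; favorable C(4,1)*C(2,1) = 8; P = 8/15; answer 8/15
Part III: W2 = 8/15; threaded value p + q = 23; c = -7; cross terms: (-7*-30 - 23*-13)=509, (23*-28 - 36*-30)=436, (36*30 - -16*-28)=632, (-16*-13 - -7*30)=418; twice the area = |1995| = 1995; area = 1995/2; answer 1995/2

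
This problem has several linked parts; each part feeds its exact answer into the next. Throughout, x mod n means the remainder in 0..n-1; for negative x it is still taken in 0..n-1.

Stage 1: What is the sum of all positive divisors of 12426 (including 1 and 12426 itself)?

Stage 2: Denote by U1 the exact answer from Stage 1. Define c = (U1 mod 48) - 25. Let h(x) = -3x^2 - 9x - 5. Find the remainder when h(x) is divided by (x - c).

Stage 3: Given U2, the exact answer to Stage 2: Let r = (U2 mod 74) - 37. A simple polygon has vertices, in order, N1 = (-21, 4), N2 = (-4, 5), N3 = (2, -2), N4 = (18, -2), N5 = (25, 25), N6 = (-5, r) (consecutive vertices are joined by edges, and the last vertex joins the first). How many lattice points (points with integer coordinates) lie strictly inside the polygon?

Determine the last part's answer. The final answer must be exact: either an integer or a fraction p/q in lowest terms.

Stage 1: 12426 = 2 * 3 * 19 * 109; sigma = (1 + 2) * (1 + 3) * (1 + 19) * (1 + 109) = 3 * 4 * 20 * 110 = 26400; answer 26400
Stage 2: U1 = 26400; c = -25; remainder = value at the root: -3*(-25)^2 - 9*(-25)^1 - 5 = (-1875) + (225) + (-5) = -1655; answer -1655
Stage 3: U2 = -1655; r = 10; cross terms: (-21*5 - -4*4)=-89, (-4*-2 - 2*5)=-2, (2*-2 - 18*-2)=32, (18*25 - 25*-2)=500, (25*10 - -5*25)=375, (-5*4 - -21*10)=190; twice the area = |1006| = 1006; area = 503; boundary points = 1 + 1 + 16 + 1 + 15 + 2 = 36; strictly interior points = area - boundary/2 + 1 = 486; answer 486

486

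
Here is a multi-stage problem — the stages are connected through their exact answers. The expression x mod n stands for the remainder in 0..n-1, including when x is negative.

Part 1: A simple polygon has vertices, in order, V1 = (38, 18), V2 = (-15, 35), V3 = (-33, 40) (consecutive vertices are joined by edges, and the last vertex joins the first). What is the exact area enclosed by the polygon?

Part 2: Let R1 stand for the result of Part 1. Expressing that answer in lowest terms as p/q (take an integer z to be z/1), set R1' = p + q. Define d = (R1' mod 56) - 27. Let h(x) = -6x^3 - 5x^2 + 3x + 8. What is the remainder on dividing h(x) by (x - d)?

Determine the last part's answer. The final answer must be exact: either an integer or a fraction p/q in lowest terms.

Part 1: cross terms: (38*35 - -15*18)=1600, (-15*40 - -33*35)=555, (-33*18 - 38*40)=-2114; twice the area = |41| = 41; area = 41/2; answer 41/2
Part 2: R1 = 41/2; threaded value p + q = 43; d = 16; remainder = value at the root: -6*(16)^3 - 5*(16)^2 + 3*(16)^1 + 8 = (-24576) + (-1280) + (48) + (8) = -25800; answer -25800

-25800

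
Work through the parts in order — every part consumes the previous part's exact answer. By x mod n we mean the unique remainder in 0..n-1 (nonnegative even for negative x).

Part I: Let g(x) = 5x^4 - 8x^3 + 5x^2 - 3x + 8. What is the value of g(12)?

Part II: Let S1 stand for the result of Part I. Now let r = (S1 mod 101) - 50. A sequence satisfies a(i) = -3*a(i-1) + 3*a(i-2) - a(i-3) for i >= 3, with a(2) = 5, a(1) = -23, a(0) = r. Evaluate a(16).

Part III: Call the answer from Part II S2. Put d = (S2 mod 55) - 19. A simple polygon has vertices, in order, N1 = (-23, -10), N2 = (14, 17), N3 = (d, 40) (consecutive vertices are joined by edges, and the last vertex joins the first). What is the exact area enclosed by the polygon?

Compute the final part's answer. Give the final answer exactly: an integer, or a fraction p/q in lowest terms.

Part I: 5*(12)^4 - 8*(12)^3 + 5*(12)^2 - 3*(12)^1 + 8 = (103680) + (-13824) + (720) + (-36) + (8) = 90548; answer 90548
Part II: S1 = 90548; r = 2; a(3) = -3*(5) + 3*(-23) - 1*(2) = -86; iterating: a(3)=-86, a(4)=296, a(5)=-1151, a(6)=4427, a(7)=-17030, a(8)=65522, a(9)=-252083, a(10)=969845, a(11)=-3731306, a(12)=14355536, a(13)=-55230371, a(14)=212489027, a(15)=-817513730, a(16)=3145238642; answer 3145238642
Part III: S2 = 3145238642; d = -12; cross terms: (-23*17 - 14*-10)=-251, (14*40 - -12*17)=764, (-12*-10 - -23*40)=1040; twice the area = |1553| = 1553; area = 1553/2; answer 1553/2

1553/2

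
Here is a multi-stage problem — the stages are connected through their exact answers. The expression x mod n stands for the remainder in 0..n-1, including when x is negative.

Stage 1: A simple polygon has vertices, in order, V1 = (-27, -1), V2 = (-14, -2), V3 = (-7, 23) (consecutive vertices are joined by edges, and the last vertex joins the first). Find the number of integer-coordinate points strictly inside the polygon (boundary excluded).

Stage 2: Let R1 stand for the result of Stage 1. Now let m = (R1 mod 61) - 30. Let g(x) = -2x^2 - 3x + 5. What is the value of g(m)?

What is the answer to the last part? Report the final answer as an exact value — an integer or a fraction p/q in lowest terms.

Stage 1: cross terms: (-27*-2 - -14*-1)=40, (-14*23 - -7*-2)=-336, (-7*-1 - -27*23)=628; twice the area = |332| = 332; area = 166; boundary points = 1 + 1 + 4 = 6; strictly interior points = area - boundary/2 + 1 = 164; answer 164
Stage 2: R1 = 164; m = 12; -2*(12)^2 - 3*(12)^1 + 5 = (-288) + (-36) + (5) = -319; answer -319

-319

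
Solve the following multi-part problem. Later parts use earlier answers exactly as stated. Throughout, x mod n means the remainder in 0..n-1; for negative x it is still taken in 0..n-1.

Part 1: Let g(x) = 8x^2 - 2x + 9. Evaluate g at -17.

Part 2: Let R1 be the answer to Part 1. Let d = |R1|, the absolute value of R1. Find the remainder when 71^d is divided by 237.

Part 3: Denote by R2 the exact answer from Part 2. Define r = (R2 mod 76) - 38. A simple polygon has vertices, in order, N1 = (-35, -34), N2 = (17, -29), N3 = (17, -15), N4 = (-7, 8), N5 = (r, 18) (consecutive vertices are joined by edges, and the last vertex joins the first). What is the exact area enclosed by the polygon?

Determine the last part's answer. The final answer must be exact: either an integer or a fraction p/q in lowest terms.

Part 1: 8*(-17)^2 - 2*(-17)^1 + 9 = (2312) + (34) + (9) = 2355; answer 2355
Part 2: R1 = 2355; d = 2355; squarings mod 237: 71^1=71, 71^2=64, 71^4=67, 71^8=223, 71^16=196, 71^32=22, 71^64=10, 71^128=100, 71^256=46, 71^512=220, 71^1024=52, 71^2048=97; 71^2355 = 71^1 * 71^2 * 71^16 * 71^32 * 71^256 * 71^2048 = 173 (mod 237); answer 173
Part 3: R2 = 173; r = -17; cross terms: (-35*-29 - 17*-34)=1593, (17*-15 - 17*-29)=238, (17*8 - -7*-15)=31, (-7*18 - -17*8)=10, (-17*-34 - -35*18)=1208; twice the area = |3080| = 3080; area = 1540; answer 1540

1540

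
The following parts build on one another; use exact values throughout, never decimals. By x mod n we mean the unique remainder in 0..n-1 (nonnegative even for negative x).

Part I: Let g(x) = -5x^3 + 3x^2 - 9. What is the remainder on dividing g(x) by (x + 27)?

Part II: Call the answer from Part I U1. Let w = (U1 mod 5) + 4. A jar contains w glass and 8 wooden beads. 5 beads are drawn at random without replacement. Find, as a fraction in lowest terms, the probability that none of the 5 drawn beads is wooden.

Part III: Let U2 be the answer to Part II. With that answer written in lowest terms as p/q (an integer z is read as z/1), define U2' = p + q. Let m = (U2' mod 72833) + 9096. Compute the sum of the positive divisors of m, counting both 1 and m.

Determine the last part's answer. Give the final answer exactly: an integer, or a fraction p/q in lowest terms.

34560

Part I: remainder = value at the root: -5*(-27)^3 + 3*(-27)^2 - 9 = (98415) + (2187) + (-9) = 100593; answer 100593
Part II: U1 = 100593; w = 7; total draws C(15,5) = 3003; favorable C(7,5) = 21; P = 1/143; answer 1/143
Part III: U2 = 1/143; threaded value p + q = 144; m = 9240; 9240 = 2^3 * 3 * 5 * 7 * 11; sigma = (1 + 2 + 4 + 8) * (1 + 3) * (1 + 5) * (1 + 7) * (1 + 11) = 15 * 4 * 6 * 8 * 12 = 34560; answer 34560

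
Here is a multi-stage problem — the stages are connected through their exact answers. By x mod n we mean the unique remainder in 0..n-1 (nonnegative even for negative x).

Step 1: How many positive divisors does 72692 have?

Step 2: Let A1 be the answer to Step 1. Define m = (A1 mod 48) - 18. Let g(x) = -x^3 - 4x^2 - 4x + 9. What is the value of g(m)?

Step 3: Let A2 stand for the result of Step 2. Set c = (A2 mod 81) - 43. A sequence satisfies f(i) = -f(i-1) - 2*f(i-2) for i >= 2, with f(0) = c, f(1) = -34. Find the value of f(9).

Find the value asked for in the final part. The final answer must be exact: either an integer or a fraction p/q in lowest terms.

Step 1: 72692 = 2^2 * 17 * 1069; number of divisors = (2+1) * (1+1) * (1+1) = 12; answer 12
Step 2: A1 = 12; m = -6; -1*(-6)^3 - 4*(-6)^2 - 4*(-6)^1 + 9 = (216) + (-144) + (24) + (9) = 105; answer 105
Step 3: A2 = 105; c = -19; f(2) = -1*(-34) - 2*(-19) = 72; iterating: f(2)=72, f(3)=-4, f(4)=-140, f(5)=148, f(6)=132, f(7)=-428, f(8)=164, f(9)=692; answer 692

692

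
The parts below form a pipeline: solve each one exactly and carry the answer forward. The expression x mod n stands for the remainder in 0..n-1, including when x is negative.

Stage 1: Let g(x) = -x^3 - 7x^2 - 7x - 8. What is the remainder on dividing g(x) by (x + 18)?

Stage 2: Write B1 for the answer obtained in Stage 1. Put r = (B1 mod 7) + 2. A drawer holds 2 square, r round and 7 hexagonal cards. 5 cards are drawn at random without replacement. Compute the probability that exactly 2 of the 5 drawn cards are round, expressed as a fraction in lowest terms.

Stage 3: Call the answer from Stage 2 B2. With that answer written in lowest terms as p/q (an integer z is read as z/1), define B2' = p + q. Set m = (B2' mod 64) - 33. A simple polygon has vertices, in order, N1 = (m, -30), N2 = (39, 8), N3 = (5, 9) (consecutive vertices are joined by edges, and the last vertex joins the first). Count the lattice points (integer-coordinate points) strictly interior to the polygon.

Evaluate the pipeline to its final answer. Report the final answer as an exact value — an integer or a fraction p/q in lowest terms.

675

Stage 1: remainder = value at the root: -1*(-18)^3 - 7*(-18)^2 - 7*(-18)^1 - 8 = (5832) + (-2268) + (126) + (-8) = 3682; answer 3682
Stage 2: B1 = 3682; r = 2; total draws C(11,5) = 462; favorable C(2,2)*C(9,3) = 84; P = 2/11; answer 2/11
Stage 3: B2 = 2/11; threaded value p + q = 13; m = -20; cross terms: (-20*8 - 39*-30)=1010, (39*9 - 5*8)=311, (5*-30 - -20*9)=30; twice the area = |1351| = 1351; area = 1351/2; boundary points = 1 + 1 + 1 = 3; strictly interior points = area - boundary/2 + 1 = 675; answer 675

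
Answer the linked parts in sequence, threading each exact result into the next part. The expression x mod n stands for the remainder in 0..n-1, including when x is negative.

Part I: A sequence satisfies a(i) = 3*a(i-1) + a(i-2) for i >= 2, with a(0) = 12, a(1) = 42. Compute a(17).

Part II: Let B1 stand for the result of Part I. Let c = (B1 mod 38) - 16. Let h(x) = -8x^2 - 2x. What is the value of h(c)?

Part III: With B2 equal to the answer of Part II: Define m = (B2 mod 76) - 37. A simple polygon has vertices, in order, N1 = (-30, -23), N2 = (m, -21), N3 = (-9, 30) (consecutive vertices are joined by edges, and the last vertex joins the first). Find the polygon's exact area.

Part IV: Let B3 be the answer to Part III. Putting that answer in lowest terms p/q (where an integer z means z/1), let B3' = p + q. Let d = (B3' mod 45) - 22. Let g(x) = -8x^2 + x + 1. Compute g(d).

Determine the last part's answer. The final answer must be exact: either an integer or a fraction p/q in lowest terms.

-131

Part I: a(2) = 3*(42) + 1*(12) = 138; iterating: a(2)=138, a(3)=456, a(4)=1506, a(5)=4974, a(6)=16428, a(7)=54258, a(8)=179202, a(9)=591864, a(10)=1954794, a(11)=6456246, a(12)=21323532, a(13)=70426842, a(14)=232604058, a(15)=768239016, a(16)=2537321106, a(17)=8380202334; answer 8380202334
Part II: B1 = 8380202334; c = -2; -8*(-2)^2 - 2*(-2)^1 = (-32) + (4) = -28; answer -28
Part III: B2 = -28; m = 11; cross terms: (-30*-21 - 11*-23)=883, (11*30 - -9*-21)=141, (-9*-23 - -30*30)=1107; twice the area = |2131| = 2131; area = 2131/2; answer 2131/2
Part IV: B3 = 2131/2; threaded value p + q = 2133; d = -4; -8*(-4)^2 + 1*(-4)^1 + 1 = (-128) + (-4) + (1) = -131; answer -131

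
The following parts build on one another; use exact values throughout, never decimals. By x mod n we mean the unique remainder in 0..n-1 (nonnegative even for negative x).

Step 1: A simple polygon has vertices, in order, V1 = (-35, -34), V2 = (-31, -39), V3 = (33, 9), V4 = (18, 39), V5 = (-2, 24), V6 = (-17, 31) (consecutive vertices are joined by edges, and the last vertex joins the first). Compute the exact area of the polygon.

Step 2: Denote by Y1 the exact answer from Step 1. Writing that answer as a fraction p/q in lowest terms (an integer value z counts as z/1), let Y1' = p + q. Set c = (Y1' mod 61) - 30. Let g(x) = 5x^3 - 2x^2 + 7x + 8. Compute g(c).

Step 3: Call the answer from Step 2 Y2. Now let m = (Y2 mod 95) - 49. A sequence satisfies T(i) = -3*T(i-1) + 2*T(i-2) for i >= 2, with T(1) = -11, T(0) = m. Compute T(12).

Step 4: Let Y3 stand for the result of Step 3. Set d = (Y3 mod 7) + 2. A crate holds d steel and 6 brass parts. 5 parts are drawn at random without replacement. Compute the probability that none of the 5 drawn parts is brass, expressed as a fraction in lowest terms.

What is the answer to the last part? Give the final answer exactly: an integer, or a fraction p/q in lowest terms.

1/462

Step 1: cross terms: (-35*-39 - -31*-34)=311, (-31*9 - 33*-39)=1008, (33*39 - 18*9)=1125, (18*24 - -2*39)=510, (-2*31 - -17*24)=346, (-17*-34 - -35*31)=1663; twice the area = |4963| = 4963; area = 4963/2; answer 4963/2
Step 2: Y1 = 4963/2; threaded value p + q = 4965; c = -6; 5*(-6)^3 - 2*(-6)^2 + 7*(-6)^1 + 8 = (-1080) + (-72) + (-42) + (8) = -1186; answer -1186
Step 3: Y2 = -1186; m = 0; T(2) = -3*(-11) + 2*(0) = 33; iterating: T(2)=33, T(3)=-121, T(4)=429, T(5)=-1529, T(6)=5445, T(7)=-19393, T(8)=69069, T(9)=-245993, T(10)=876117, T(11)=-3120337, T(12)=11113245; answer 11113245
Step 4: Y3 = 11113245; d = 5; total draws C(11,5) = 462; favorable C(5,5) = 1; P = 1/462; answer 1/462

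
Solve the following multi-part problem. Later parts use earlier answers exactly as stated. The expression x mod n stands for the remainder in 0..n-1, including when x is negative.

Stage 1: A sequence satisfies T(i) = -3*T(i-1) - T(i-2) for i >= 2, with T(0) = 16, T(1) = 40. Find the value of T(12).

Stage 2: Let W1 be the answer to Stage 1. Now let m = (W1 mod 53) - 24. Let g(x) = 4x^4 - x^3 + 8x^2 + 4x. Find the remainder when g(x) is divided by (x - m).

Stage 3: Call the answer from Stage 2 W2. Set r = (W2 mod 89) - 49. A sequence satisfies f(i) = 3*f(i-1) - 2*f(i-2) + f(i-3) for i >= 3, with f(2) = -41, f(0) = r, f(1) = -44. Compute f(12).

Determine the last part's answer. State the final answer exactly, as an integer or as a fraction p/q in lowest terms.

Stage 1: T(2) = -3*(40) - 1*(16) = -136; iterating: T(2)=-136, T(3)=368, T(4)=-968, T(5)=2536, T(6)=-6640, T(7)=17384, T(8)=-45512, T(9)=119152, T(10)=-311944, T(11)=816680, T(12)=-2138096; answer -2138096
Stage 2: W1 = -2138096; m = 6; remainder = value at the root: 4*(6)^4 - 1*(6)^3 + 8*(6)^2 + 4*(6)^1 = (5184) + (-216) + (288) + (24) = 5280; answer 5280
Stage 3: W2 = 5280; r = -20; f(3) = 3*(-41) - 2*(-44) + 1*(-20) = -55; iterating: f(3)=-55, f(4)=-127, f(5)=-312, f(6)=-737, f(7)=-1714, f(8)=-3980, f(9)=-9249, f(10)=-21501, f(11)=-49985, f(12)=-116202; answer -116202

-116202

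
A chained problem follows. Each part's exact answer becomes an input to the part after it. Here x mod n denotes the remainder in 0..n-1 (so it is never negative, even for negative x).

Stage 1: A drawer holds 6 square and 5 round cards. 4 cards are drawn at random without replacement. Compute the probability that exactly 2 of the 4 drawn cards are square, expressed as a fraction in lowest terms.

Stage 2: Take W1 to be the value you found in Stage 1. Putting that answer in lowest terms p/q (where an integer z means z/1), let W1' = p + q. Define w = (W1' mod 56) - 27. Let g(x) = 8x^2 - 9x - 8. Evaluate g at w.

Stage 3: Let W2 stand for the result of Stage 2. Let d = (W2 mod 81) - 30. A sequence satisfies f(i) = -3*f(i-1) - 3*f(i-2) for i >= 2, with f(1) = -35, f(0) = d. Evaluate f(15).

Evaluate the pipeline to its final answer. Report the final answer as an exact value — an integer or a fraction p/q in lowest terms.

-310554

Stage 1: total draws C(11,4) = 330; favorable C(6,2)*C(5,2) = 150; P = 5/11; answer 5/11
Stage 2: W1 = 5/11; threaded value p + q = 16; w = -11; 8*(-11)^2 - 9*(-11)^1 - 8 = (968) + (99) + (-8) = 1059; answer 1059
Stage 3: W2 = 1059; d = -24; f(2) = -3*(-35) - 3*(-24) = 177; iterating: f(2)=177, f(3)=-426, f(4)=747, f(5)=-963, f(6)=648, f(7)=945, f(8)=-4779, f(9)=11502, f(10)=-20169, f(11)=26001, f(12)=-17496, f(13)=-25515, f(14)=129033, f(15)=-310554; answer -310554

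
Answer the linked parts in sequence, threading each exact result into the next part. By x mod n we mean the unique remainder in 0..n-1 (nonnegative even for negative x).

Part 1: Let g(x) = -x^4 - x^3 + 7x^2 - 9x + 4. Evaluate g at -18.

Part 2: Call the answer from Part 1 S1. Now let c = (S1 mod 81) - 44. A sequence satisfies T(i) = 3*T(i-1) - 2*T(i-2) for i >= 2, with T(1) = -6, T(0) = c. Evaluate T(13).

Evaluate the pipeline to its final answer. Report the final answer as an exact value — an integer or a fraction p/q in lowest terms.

278454

Part 1: -1*(-18)^4 - 1*(-18)^3 + 7*(-18)^2 - 9*(-18)^1 + 4 = (-104976) + (5832) + (2268) + (162) + (4) = -96710; answer -96710
Part 2: S1 = -96710; c = -40; T(2) = 3*(-6) - 2*(-40) = 62; iterating: T(2)=62, T(3)=198, T(4)=470, T(5)=1014, T(6)=2102, T(7)=4278, T(8)=8630, T(9)=17334, T(10)=34742, T(11)=69558, T(12)=139190, T(13)=278454; answer 278454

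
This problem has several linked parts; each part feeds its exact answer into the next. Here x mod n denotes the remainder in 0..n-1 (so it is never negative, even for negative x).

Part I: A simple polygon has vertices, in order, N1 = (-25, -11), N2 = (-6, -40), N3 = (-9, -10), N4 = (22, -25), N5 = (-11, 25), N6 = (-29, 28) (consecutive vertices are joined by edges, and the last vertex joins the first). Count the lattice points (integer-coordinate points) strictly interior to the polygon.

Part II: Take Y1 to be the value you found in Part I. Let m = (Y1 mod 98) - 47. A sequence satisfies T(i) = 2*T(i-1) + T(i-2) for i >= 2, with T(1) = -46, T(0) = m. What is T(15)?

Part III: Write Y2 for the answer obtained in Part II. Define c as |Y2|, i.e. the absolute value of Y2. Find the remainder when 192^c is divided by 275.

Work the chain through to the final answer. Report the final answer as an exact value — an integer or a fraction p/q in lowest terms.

269

Part I: cross terms: (-25*-40 - -6*-11)=934, (-6*-10 - -9*-40)=-300, (-9*-25 - 22*-10)=445, (22*25 - -11*-25)=275, (-11*28 - -29*25)=417, (-29*-11 - -25*28)=1019; twice the area = |2790| = 2790; area = 1395; boundary points = 1 + 3 + 1 + 1 + 3 + 1 = 10; strictly interior points = area - boundary/2 + 1 = 1391; answer 1391
Part II: Y1 = 1391; m = -28; T(2) = 2*(-46) + 1*(-28) = -120; iterating: T(2)=-120, T(3)=-286, T(4)=-692, T(5)=-1670, T(6)=-4032, T(7)=-9734, T(8)=-23500, T(9)=-56734, T(10)=-136968, T(11)=-330670, T(12)=-798308, T(13)=-1927286, T(14)=-4652880, T(15)=-11233046; answer -11233046
Part III: Y2 = -11233046; c = 11233046; squarings mod 275: 192^1=192, 192^2=14, 192^4=196, 192^8=191, 192^16=181, 192^32=36, 192^64=196, 192^128=191, 192^256=181, 192^512=36, 192^1024=196, 192^2048=191, 192^4096=181, 192^8192=36, 192^16384=196, 192^32768=191, 192^65536=181, 192^131072=36, 192^262144=196, 192^524288=191, 192^1048576=181, 192^2097152=36, 192^4194304=196, 192^8388608=191; 192^11233046 = 192^2 * 192^4 * 192^16 * 192^256 * 192^512 * 192^1024 * 192^8192 * 192^16384 * 192^65536 * 192^131072 * 192^524288 * 192^2097152 * 192^8388608 = 269 (mod 275); answer 269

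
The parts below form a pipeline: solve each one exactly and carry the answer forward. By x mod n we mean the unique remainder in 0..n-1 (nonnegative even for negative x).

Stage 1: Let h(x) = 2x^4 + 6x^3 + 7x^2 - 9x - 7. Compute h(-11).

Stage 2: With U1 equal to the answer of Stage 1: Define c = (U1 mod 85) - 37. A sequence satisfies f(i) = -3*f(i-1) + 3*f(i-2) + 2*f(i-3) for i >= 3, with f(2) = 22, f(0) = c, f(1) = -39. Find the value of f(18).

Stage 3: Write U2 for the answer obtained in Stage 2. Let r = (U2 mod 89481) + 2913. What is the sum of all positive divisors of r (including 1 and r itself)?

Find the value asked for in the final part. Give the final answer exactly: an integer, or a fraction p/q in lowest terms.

Stage 1: 2*(-11)^4 + 6*(-11)^3 + 7*(-11)^2 - 9*(-11)^1 - 7 = (29282) + (-7986) + (847) + (99) + (-7) = 22235; answer 22235
Stage 2: U1 = 22235; c = 13; f(3) = -3*(22) + 3*(-39) + 2*(13) = -157; iterating: f(3)=-157, f(4)=459, f(5)=-1804, f(6)=6475, f(7)=-23919, f(8)=87574, f(9)=-321529, f(10)=1179471, f(11)=-4327852, f(12)=15878911, f(13)=-58261347, f(14)=213765070, f(15)=-784321429, f(16)=2877736803, f(17)=-10558644556, f(18)=38740501219; answer 38740501219
Stage 3: U2 = 38740501219; r = 63106; 63106 = 2 * 139 * 227; sigma = (1 + 2) * (1 + 139) * (1 + 227) = 3 * 140 * 228 = 95760; answer 95760

95760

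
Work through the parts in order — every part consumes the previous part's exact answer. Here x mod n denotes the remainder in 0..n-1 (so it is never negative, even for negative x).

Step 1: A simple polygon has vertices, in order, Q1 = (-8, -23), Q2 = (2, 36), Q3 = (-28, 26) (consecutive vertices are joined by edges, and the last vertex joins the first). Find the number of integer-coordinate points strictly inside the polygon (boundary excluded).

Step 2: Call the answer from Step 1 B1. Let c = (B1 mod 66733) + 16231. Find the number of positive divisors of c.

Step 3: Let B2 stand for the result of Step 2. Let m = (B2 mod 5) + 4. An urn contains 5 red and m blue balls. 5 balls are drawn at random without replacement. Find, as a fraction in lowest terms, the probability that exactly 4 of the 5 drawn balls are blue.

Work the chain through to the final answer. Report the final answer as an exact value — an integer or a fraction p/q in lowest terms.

Step 1: cross terms: (-8*36 - 2*-23)=-242, (2*26 - -28*36)=1060, (-28*-23 - -8*26)=852; twice the area = |1670| = 1670; area = 835; boundary points = 1 + 10 + 1 = 12; strictly interior points = area - boundary/2 + 1 = 830; answer 830
Step 2: B1 = 830; c = 17061; 17061 = 3 * 11^2 * 47; number of divisors = (1+1) * (2+1) * (1+1) = 12; answer 12
Step 3: B2 = 12; m = 6; total draws C(11,5) = 462; favorable C(6,4)*C(5,1) = 75; P = 25/154; answer 25/154

25/154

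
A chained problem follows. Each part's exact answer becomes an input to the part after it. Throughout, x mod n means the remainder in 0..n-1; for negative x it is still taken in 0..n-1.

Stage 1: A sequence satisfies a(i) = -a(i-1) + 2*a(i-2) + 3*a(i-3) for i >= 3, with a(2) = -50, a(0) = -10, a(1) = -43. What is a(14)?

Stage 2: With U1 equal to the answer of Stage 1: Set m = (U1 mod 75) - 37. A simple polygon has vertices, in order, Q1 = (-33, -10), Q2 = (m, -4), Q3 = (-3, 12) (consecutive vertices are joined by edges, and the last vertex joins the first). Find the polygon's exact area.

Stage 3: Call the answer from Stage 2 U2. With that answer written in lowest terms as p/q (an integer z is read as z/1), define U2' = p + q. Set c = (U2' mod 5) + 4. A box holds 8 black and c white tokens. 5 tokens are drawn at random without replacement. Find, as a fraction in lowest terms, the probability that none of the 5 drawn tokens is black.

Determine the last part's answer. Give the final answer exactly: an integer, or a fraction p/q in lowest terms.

Stage 1: a(3) = -1*(-50) + 2*(-43) + 3*(-10) = -66; iterating: a(3)=-66, a(4)=-163, a(5)=-119, a(6)=-405, a(7)=-322, a(8)=-845, a(9)=-1014, a(10)=-1642, a(11)=-2921, a(12)=-3405, a(13)=-7363, a(14)=-8210; answer -8210
Stage 2: U1 = -8210; m = 3; cross terms: (-33*-4 - 3*-10)=162, (3*12 - -3*-4)=24, (-3*-10 - -33*12)=426; twice the area = |612| = 612; area = 306; answer 306
Stage 3: U2 = 306; threaded value p + q = 307; c = 6; total draws C(14,5) = 2002; favorable C(6,5) = 6; P = 3/1001; answer 3/1001

3/1001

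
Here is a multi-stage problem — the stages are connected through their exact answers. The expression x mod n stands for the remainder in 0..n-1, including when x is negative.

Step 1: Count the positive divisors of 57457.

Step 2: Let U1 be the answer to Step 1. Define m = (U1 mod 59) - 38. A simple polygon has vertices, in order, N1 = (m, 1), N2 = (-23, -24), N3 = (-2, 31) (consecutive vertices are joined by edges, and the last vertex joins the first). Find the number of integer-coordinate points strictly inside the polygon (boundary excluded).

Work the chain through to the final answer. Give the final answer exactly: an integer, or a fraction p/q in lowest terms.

Step 1: 57457 is prime, so its only divisors are 1 and 57457; count = 2; answer 2
Step 2: U1 = 2; m = -36; cross terms: (-36*-24 - -23*1)=887, (-23*31 - -2*-24)=-761, (-2*1 - -36*31)=1114; twice the area = |1240| = 1240; area = 620; boundary points = 1 + 1 + 2 = 4; strictly interior points = area - boundary/2 + 1 = 619; answer 619

619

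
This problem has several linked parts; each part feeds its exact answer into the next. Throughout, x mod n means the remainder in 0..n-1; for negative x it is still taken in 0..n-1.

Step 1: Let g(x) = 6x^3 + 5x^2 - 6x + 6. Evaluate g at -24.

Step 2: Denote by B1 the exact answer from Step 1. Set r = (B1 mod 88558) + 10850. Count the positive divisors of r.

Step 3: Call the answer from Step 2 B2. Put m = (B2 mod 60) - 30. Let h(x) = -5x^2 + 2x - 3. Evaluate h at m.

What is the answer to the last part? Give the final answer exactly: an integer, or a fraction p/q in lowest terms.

Step 1: 6*(-24)^3 + 5*(-24)^2 - 6*(-24)^1 + 6 = (-82944) + (2880) + (144) + (6) = -79914; answer -79914
Step 2: B1 = -79914; r = 19494; 19494 = 2 * 3^3 * 19^2; number of divisors = (1+1) * (3+1) * (2+1) = 24; answer 24
Step 3: B2 = 24; m = -6; -5*(-6)^2 + 2*(-6)^1 - 3 = (-180) + (-12) + (-3) = -195; answer -195

-195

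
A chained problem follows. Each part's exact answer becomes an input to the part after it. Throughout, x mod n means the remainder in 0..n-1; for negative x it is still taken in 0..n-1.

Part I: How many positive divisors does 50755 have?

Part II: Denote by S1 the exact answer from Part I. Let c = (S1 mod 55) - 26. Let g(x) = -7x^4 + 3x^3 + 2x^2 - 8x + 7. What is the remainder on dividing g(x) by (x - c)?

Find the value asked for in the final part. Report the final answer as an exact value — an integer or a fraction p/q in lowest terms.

-1670585

Part I: 50755 = 5 * 10151; number of divisors = (1+1) * (1+1) = 4; answer 4
Part II: S1 = 4; c = -22; remainder = value at the root: -7*(-22)^4 + 3*(-22)^3 + 2*(-22)^2 - 8*(-22)^1 + 7 = (-1639792) + (-31944) + (968) + (176) + (7) = -1670585; answer -1670585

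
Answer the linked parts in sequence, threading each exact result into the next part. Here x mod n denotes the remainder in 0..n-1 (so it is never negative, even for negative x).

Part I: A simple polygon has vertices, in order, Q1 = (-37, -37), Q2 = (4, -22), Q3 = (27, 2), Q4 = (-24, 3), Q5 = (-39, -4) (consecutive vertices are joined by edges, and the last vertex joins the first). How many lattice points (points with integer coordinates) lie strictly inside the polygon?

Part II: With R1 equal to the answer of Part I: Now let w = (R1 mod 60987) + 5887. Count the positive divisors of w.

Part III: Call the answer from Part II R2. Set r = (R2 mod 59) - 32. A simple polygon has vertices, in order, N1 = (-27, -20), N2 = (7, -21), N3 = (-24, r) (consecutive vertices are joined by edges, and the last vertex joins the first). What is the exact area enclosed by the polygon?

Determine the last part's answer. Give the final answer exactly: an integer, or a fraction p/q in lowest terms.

133/2

Part I: cross terms: (-37*-22 - 4*-37)=962, (4*2 - 27*-22)=602, (27*3 - -24*2)=129, (-24*-4 - -39*3)=213, (-39*-37 - -37*-4)=1295; twice the area = |3201| = 3201; area = 3201/2; boundary points = 1 + 1 + 1 + 1 + 1 = 5; strictly interior points = area - boundary/2 + 1 = 1599; answer 1599
Part II: R1 = 1599; w = 7486; 7486 = 2 * 19 * 197; number of divisors = (1+1) * (1+1) * (1+1) = 8; answer 8
Part III: R2 = 8; r = -24; cross terms: (-27*-21 - 7*-20)=707, (7*-24 - -24*-21)=-672, (-24*-20 - -27*-24)=-168; twice the area = |-133| = 133; area = 133/2; answer 133/2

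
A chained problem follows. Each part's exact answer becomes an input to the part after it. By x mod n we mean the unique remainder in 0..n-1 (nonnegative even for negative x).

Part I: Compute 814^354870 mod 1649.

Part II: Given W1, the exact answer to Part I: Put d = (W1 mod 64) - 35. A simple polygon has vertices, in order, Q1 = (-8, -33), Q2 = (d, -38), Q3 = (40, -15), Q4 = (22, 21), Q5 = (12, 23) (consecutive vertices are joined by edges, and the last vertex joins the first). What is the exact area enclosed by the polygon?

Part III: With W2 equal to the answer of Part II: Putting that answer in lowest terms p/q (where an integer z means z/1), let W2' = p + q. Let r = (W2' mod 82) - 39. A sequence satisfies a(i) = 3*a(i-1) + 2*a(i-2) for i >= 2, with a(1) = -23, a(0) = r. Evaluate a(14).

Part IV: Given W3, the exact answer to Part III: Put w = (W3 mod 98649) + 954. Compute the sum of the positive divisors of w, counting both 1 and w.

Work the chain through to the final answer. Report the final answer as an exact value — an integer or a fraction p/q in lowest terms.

Part I: squarings mod 1649: 814^1=814, 814^2=1347, 814^4=509, 814^8=188, 814^16=715, 814^32=35, 814^64=1225, 814^128=35, 814^256=1225, 814^512=35, 814^1024=1225, 814^2048=35, 814^4096=1225, 814^8192=35, 814^16384=1225, 814^32768=35, 814^65536=1225, 814^131072=35, 814^262144=1225; 814^354870 = 814^2 * 814^4 * 814^16 * 814^32 * 814^512 * 814^2048 * 814^8192 * 814^16384 * 814^65536 * 814^262144 = 846 (mod 1649); answer 846
Part II: W1 = 846; d = -21; cross terms: (-8*-38 - -21*-33)=-389, (-21*-15 - 40*-38)=1835, (40*21 - 22*-15)=1170, (22*23 - 12*21)=254, (12*-33 - -8*23)=-212; twice the area = |2658| = 2658; area = 1329; answer 1329
Part III: W2 = 1329; threaded value p + q = 1330; r = -21; a(2) = 3*(-23) + 2*(-21) = -111; iterating: a(2)=-111, a(3)=-379, a(4)=-1359, a(5)=-4835, a(6)=-17223, a(7)=-61339, a(8)=-218463, a(9)=-778067, a(10)=-2771127, a(11)=-9869515, a(12)=-35150799, a(13)=-125191427, a(14)=-445875879; answer -445875879
Part IV: W3 = -445875879; w = 18555; 18555 = 3 * 5 * 1237; sigma = (1 + 3) * (1 + 5) * (1 + 1237) = 4 * 6 * 1238 = 29712; answer 29712

29712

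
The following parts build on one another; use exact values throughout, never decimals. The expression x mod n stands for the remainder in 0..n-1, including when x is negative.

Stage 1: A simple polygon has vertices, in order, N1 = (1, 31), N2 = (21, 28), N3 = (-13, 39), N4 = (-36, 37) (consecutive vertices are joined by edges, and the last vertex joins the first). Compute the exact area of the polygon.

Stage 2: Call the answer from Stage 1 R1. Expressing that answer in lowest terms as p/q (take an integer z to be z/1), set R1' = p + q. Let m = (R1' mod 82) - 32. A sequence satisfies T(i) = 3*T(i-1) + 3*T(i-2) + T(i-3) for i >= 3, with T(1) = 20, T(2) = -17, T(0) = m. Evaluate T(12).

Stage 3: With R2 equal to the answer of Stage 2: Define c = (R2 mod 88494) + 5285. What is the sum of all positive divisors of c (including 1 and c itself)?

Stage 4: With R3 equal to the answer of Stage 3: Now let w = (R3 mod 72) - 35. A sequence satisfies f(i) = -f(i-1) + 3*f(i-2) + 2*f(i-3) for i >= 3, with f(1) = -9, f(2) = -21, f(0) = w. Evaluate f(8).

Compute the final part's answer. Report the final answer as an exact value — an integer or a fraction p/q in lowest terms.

Stage 1: cross terms: (1*28 - 21*31)=-623, (21*39 - -13*28)=1183, (-13*37 - -36*39)=923, (-36*31 - 1*37)=-1153; twice the area = |330| = 330; area = 165; answer 165
Stage 2: R1 = 165; threaded value p + q = 166; m = -30; T(3) = 3*(-17) + 3*(20) + 1*(-30) = -21; iterating: T(3)=-21, T(4)=-94, T(5)=-362, T(6)=-1389, T(7)=-5347, T(8)=-20570, T(9)=-79140, T(10)=-304477, T(11)=-1171421, T(12)=-4506834; answer -4506834
Stage 3: R2 = -4506834; c = 11645; 11645 = 5 * 17 * 137; sigma = (1 + 5) * (1 + 17) * (1 + 137) = 6 * 18 * 138 = 14904; answer 14904
Stage 4: R3 = 14904; w = -35; f(3) = -1*(-21) + 3*(-9) + 2*(-35) = -76; iterating: f(3)=-76, f(4)=-5, f(5)=-265, f(6)=98, f(7)=-903, f(8)=667; answer 667

667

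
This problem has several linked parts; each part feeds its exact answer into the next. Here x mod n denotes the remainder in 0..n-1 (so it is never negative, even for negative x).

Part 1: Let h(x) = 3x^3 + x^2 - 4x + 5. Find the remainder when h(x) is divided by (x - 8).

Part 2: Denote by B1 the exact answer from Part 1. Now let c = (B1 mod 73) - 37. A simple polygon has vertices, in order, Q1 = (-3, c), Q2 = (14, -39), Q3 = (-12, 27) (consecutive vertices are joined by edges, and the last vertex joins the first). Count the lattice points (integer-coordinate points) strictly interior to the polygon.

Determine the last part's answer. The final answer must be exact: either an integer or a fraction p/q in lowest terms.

13

Part 1: remainder = value at the root: 3*(8)^3 + 1*(8)^2 - 4*(8)^1 + 5 = (1536) + (64) + (-32) + (5) = 1573; answer 1573
Part 2: B1 = 1573; c = 3; cross terms: (-3*-39 - 14*3)=75, (14*27 - -12*-39)=-90, (-12*3 - -3*27)=45; twice the area = |30| = 30; area = 15; boundary points = 1 + 2 + 3 = 6; strictly interior points = area - boundary/2 + 1 = 13; answer 13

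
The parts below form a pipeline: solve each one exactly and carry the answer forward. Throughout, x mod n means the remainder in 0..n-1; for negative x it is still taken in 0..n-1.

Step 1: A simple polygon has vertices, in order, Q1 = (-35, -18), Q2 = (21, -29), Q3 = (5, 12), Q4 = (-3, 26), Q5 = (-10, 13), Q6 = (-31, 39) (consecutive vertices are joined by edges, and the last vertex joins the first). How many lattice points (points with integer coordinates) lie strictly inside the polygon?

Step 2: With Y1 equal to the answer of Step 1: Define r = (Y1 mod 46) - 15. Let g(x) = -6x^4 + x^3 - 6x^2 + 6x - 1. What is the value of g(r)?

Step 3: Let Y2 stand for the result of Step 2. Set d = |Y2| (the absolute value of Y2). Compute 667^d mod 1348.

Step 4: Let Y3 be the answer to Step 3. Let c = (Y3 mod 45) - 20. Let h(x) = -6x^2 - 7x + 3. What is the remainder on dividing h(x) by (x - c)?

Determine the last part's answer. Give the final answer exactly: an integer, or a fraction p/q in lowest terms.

-1612

Step 1: cross terms: (-35*-29 - 21*-18)=1393, (21*12 - 5*-29)=397, (5*26 - -3*12)=166, (-3*13 - -10*26)=221, (-10*39 - -31*13)=13, (-31*-18 - -35*39)=1923; twice the area = |4113| = 4113; area = 4113/2; boundary points = 1 + 1 + 2 + 1 + 1 + 1 = 7; strictly interior points = area - boundary/2 + 1 = 2054; answer 2054
Step 2: Y1 = 2054; r = 15; -6*(15)^4 + 1*(15)^3 - 6*(15)^2 + 6*(15)^1 - 1 = (-303750) + (3375) + (-1350) + (90) + (-1) = -301636; answer -301636
Step 3: Y2 = -301636; d = 301636; squarings mod 1348: 667^1=667, 667^2=49, 667^4=1053, 667^8=753, 667^16=849, 667^32=969, 667^64=753, 667^128=849, 667^256=969, 667^512=753, 667^1024=849, 667^2048=969, 667^4096=753, 667^8192=849, 667^16384=969, 667^32768=753, 667^65536=849, 667^131072=969, 667^262144=753; 667^301636 = 667^4 * 667^64 * 667^512 * 667^2048 * 667^4096 * 667^32768 * 667^262144 = 273 (mod 1348); answer 273
Step 4: Y3 = 273; c = -17; remainder = value at the root: -6*(-17)^2 - 7*(-17)^1 + 3 = (-1734) + (119) + (3) = -1612; answer -1612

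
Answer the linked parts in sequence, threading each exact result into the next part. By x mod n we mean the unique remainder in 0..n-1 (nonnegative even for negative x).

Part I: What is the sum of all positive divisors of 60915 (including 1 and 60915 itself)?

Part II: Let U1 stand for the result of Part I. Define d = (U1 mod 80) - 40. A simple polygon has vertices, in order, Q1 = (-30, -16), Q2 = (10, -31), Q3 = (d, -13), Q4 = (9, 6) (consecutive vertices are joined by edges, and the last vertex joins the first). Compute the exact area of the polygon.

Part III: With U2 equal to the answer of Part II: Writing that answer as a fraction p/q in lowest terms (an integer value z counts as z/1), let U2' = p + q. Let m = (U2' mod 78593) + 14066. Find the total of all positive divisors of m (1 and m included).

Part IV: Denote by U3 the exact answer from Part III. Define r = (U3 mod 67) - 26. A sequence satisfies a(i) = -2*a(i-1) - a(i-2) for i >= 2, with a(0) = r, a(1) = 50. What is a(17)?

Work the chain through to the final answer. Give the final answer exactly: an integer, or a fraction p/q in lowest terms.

Part I: 60915 = 3 * 5 * 31 * 131; sigma = (1 + 3) * (1 + 5) * (1 + 31) * (1 + 131) = 4 * 6 * 32 * 132 = 101376; answer 101376
Part II: U1 = 101376; d = -24; cross terms: (-30*-31 - 10*-16)=1090, (10*-13 - -24*-31)=-874, (-24*6 - 9*-13)=-27, (9*-16 - -30*6)=36; twice the area = |225| = 225; area = 225/2; answer 225/2
Part III: U2 = 225/2; threaded value p + q = 227; m = 14293; 14293 is prime, so its only divisors are 1 and 14293; sigma = 1 + 14293 = 14294; answer 14294
Part IV: U3 = 14294; r = -3; a(2) = -2*(50) - 1*(-3) = -97; iterating: a(2)=-97, a(3)=144, a(4)=-191, a(5)=238, a(6)=-285, a(7)=332, a(8)=-379, a(9)=426, a(10)=-473, a(11)=520, a(12)=-567, a(13)=614, a(14)=-661, a(15)=708, a(16)=-755, a(17)=802; answer 802

802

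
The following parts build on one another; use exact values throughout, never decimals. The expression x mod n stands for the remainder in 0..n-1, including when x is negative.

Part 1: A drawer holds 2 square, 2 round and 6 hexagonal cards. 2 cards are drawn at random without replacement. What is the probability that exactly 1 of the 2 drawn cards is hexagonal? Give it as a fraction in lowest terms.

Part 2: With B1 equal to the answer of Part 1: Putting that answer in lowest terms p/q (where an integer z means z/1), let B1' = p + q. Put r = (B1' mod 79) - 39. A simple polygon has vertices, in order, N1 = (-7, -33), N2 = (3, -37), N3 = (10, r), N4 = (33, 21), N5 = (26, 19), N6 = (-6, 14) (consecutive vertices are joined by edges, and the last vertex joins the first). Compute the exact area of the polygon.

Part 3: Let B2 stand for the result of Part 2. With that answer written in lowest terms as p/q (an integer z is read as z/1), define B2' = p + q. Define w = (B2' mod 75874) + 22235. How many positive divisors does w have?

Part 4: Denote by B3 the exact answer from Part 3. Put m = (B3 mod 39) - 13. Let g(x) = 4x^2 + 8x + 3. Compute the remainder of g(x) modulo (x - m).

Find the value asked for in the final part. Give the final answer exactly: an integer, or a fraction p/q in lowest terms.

Part 1: total draws C(10,2) = 45; favorable C(6,1)*C(4,1) = 24; P = 8/15; answer 8/15
Part 2: B1 = 8/15; threaded value p + q = 23; r = -16; cross terms: (-7*-37 - 3*-33)=358, (3*-16 - 10*-37)=322, (10*21 - 33*-16)=738, (33*19 - 26*21)=81, (26*14 - -6*19)=478, (-6*-33 - -7*14)=296; twice the area = |2273| = 2273; area = 2273/2; answer 2273/2
Part 3: B2 = 2273/2; threaded value p + q = 2275; w = 24510; 24510 = 2 * 3 * 5 * 19 * 43; number of divisors = (1+1) * (1+1) * (1+1) * (1+1) * (1+1) = 32; answer 32
Part 4: B3 = 32; m = 19; remainder = value at the root: 4*(19)^2 + 8*(19)^1 + 3 = (1444) + (152) + (3) = 1599; answer 1599

1599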